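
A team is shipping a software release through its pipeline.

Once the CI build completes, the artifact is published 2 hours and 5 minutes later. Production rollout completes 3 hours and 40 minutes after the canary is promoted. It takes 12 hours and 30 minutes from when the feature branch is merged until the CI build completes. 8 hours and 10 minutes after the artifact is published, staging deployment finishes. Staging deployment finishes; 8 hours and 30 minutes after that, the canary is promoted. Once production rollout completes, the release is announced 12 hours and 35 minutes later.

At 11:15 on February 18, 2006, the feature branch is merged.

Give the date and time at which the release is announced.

The feature branch is merged: 11:15 Feb 18, 2006.
The CI build completes: 11:15 Feb 18, 2006 + 12h30m = 23:45 Feb 18, 2006.
The artifact is published: 23:45 Feb 18, 2006 + 2h05m = 01:50 Feb 19, 2006.
Staging deployment finishes: 01:50 Feb 19, 2006 + 8h10m = 10:00 Feb 19, 2006.
The canary is promoted: 10:00 Feb 19, 2006 + 8h30m = 18:30 Feb 19, 2006.
Production rollout completes: 18:30 Feb 19, 2006 + 3h40m = 22:10 Feb 19, 2006.
The release is announced: 22:10 Feb 19, 2006 + 12h35m = 10:45 Feb 20, 2006.

10:45 on February 20, 2006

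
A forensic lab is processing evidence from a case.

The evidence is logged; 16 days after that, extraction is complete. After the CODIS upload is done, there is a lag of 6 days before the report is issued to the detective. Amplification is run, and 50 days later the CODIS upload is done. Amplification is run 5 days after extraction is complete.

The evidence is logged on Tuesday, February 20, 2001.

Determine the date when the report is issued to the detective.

Tuesday, May 8, 2001

The evidence is logged: Feb 20, 2001.
Extraction is complete: Feb 20, 2001 + 16 days = Mar 8, 2001.
Amplification is run: Mar 8, 2001 + 5 days = Mar 13, 2001.
The CODIS upload is done: Mar 13, 2001 + 50 days = May 2, 2001.
The report is issued to the detective: May 2, 2001 + 6 days = May 8, 2001.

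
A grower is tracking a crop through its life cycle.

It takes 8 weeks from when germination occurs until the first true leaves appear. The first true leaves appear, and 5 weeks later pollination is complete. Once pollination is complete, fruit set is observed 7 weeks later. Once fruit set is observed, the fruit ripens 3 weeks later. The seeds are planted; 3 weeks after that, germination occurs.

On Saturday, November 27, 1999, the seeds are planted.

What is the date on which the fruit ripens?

Saturday, May 27, 2000

The seeds are planted: Nov 27, 1999.
Germination occurs: Nov 27, 1999 + 3 weeks = Dec 18, 1999.
The first true leaves appear: Dec 18, 1999 + 8 weeks = Feb 12, 2000.
Pollination is complete: Feb 12, 2000 + 5 weeks = Mar 18, 2000.
Fruit set is observed: Mar 18, 2000 + 7 weeks = May 6, 2000.
The fruit ripens: May 6, 2000 + 3 weeks = May 27, 2000.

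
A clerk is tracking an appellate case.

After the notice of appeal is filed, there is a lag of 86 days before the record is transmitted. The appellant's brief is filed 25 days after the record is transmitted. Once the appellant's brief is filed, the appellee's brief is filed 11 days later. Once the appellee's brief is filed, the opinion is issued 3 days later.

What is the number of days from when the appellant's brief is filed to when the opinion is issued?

14 days

Causal path: the appellant's brief is filed → the appellee's brief is filed → the opinion is issued.
Total delay along the path: 11 + 3 = 14 days.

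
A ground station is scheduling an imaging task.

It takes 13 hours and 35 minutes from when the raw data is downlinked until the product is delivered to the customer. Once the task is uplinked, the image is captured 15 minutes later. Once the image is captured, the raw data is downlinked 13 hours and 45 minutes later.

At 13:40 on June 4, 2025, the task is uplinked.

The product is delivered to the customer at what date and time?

17:15 on June 5, 2025

The task is uplinked: 13:40 Jun 4, 2025.
The image is captured: 13:40 Jun 4, 2025 + 15m = 13:55 Jun 4, 2025.
The raw data is downlinked: 13:55 Jun 4, 2025 + 13h45m = 03:40 Jun 5, 2025.
The product is delivered to the customer: 03:40 Jun 5, 2025 + 13h35m = 17:15 Jun 5, 2025.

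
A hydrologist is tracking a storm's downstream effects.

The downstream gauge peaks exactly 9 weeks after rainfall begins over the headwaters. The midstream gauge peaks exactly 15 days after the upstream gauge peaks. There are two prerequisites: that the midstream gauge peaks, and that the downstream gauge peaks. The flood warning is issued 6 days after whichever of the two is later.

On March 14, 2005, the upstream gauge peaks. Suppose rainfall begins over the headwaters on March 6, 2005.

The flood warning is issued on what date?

The upstream gauge peaks: Mar 14, 2005.
The midstream gauge peaks: Mar 14, 2005 + 15 days = Mar 29, 2005.
Rainfall begins over the headwaters: Mar 6, 2005.
The downstream gauge peaks: Mar 6, 2005 + 9 weeks = May 8, 2005.
Both prerequisites met — the midstream gauge peaks (Mar 29, 2005), the downstream gauge peaks (May 8, 2005); the later is May 8, 2005.
The flood warning is issued: May 8, 2005 + 6 days = May 14, 2005.

May 14, 2005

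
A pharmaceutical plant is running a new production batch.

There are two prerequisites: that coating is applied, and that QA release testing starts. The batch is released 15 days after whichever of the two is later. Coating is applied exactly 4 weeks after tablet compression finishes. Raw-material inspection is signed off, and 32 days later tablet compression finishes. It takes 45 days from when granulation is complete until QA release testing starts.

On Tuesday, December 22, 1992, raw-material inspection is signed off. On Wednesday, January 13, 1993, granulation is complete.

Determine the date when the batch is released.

Sunday, March 14, 1993

Raw-material inspection is signed off: Dec 22, 1992.
Tablet compression finishes: Dec 22, 1992 + 32 days = Jan 23, 1993.
Coating is applied: Jan 23, 1993 + 4 weeks = Feb 20, 1993.
Granulation is complete: Jan 13, 1993.
QA release testing starts: Jan 13, 1993 + 45 days = Feb 27, 1993.
Both prerequisites met — coating is applied (Feb 20, 1993), QA release testing starts (Feb 27, 1993); the later is Feb 27, 1993.
The batch is released: Feb 27, 1993 + 15 days = Mar 14, 1993.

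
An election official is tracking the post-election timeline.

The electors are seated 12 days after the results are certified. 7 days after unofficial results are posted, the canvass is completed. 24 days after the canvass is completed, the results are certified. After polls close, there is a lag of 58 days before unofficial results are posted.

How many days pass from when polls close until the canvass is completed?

Causal path: polls close → unofficial results are posted → the canvass is completed.
Total delay along the path: 58 + 7 = 65 days.

65 days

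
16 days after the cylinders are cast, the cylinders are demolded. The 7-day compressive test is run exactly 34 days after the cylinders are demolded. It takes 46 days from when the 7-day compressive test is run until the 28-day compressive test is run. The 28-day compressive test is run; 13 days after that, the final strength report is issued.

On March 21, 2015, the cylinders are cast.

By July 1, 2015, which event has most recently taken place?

The cylinders are cast: Mar 21, 2015.
The cylinders are demolded: Mar 21, 2015 + 16 days = Apr 6, 2015.
The 7-day compressive test is run: Apr 6, 2015 + 34 days = May 10, 2015.
The 28-day compressive test is run: May 10, 2015 + 46 days = Jun 25, 2015.
The final strength report is issued: Jun 25, 2015 + 13 days = Jul 8, 2015.
Jul 1, 2015 falls between when the 28-day compressive test is run (Jun 25, 2015) and when the final strength report is issued (Jul 8, 2015).

The 28-day compressive test is run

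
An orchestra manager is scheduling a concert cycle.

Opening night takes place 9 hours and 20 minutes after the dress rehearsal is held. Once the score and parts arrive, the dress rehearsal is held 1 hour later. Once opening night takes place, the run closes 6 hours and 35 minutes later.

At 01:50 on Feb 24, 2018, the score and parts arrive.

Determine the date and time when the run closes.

18:45 on Feb 24, 2018

The score and parts arrive: 01:50 Feb 24, 2018.
The dress rehearsal is held: 01:50 Feb 24, 2018 + 1h = 02:50 Feb 24, 2018.
Opening night takes place: 02:50 Feb 24, 2018 + 9h20m = 12:10 Feb 24, 2018.
The run closes: 12:10 Feb 24, 2018 + 6h35m = 18:45 Feb 24, 2018.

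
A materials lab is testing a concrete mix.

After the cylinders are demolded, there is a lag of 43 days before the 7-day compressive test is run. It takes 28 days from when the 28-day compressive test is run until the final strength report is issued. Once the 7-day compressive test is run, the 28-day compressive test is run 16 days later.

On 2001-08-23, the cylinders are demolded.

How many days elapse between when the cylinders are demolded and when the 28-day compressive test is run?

59 days

Causal path: the cylinders are demolded → the 7-day compressive test is run → the 28-day compressive test is run.
Total delay along the path: 43 + 16 = 59 days.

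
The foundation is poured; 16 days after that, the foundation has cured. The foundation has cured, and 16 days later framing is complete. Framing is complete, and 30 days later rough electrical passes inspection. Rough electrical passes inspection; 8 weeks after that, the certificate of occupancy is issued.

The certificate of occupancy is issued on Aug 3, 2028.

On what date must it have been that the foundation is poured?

Apr 7, 2028

The certificate of occupancy is issued: Aug 3, 2028.
Rough electrical passes inspection: Aug 3, 2028 − 8 weeks = Jun 8, 2028.
Framing is complete: Jun 8, 2028 − 30 days = May 9, 2028.
The foundation has cured: May 9, 2028 − 16 days = Apr 23, 2028.
The foundation is poured: Apr 23, 2028 − 16 days = Apr 7, 2028.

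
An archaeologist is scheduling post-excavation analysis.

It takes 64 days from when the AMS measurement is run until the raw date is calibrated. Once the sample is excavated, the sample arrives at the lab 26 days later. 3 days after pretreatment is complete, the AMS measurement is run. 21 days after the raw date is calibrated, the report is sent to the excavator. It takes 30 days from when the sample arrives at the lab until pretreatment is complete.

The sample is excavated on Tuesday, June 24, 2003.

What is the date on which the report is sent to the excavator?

The sample is excavated: Jun 24, 2003.
The sample arrives at the lab: Jun 24, 2003 + 26 days = Jul 20, 2003.
Pretreatment is complete: Jul 20, 2003 + 30 days = Aug 19, 2003.
The AMS measurement is run: Aug 19, 2003 + 3 days = Aug 22, 2003.
The raw date is calibrated: Aug 22, 2003 + 64 days = Oct 25, 2003.
The report is sent to the excavator: Oct 25, 2003 + 21 days = Nov 15, 2003.

Saturday, November 15, 2003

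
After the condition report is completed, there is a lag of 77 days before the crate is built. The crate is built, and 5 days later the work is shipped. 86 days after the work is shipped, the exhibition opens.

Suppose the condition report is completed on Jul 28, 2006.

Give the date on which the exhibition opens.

The condition report is completed: Jul 28, 2006.
The crate is built: Jul 28, 2006 + 77 days = Oct 13, 2006.
The work is shipped: Oct 13, 2006 + 5 days = Oct 18, 2006.
The exhibition opens: Oct 18, 2006 + 86 days = Jan 12, 2007.

Jan 12, 2007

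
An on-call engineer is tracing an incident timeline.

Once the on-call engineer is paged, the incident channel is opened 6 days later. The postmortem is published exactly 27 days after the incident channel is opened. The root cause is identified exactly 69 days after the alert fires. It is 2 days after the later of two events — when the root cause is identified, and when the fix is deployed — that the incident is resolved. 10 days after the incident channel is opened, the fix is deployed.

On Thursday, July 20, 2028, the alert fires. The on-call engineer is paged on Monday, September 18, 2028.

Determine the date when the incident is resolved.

Friday, October 6, 2028

The alert fires: Jul 20, 2028.
The root cause is identified: Jul 20, 2028 + 69 days = Sep 27, 2028.
The on-call engineer is paged: Sep 18, 2028.
The incident channel is opened: Sep 18, 2028 + 6 days = Sep 24, 2028.
The fix is deployed: Sep 24, 2028 + 10 days = Oct 4, 2028.
Both prerequisites met — the root cause is identified (Sep 27, 2028), the fix is deployed (Oct 4, 2028); the later is Oct 4, 2028.
The incident is resolved: Oct 4, 2028 + 2 days = Oct 6, 2028.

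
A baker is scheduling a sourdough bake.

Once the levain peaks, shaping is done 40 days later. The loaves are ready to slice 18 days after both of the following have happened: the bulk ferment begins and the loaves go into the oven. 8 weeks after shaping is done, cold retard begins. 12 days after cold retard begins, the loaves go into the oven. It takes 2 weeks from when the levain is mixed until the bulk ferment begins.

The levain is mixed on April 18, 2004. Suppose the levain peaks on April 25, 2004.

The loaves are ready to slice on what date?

The levain is mixed: Apr 18, 2004.
The bulk ferment begins: Apr 18, 2004 + 2 weeks = May 2, 2004.
The levain peaks: Apr 25, 2004.
Shaping is done: Apr 25, 2004 + 40 days = Jun 4, 2004.
Cold retard begins: Jun 4, 2004 + 8 weeks = Jul 30, 2004.
The loaves go into the oven: Jul 30, 2004 + 12 days = Aug 11, 2004.
Both prerequisites met — the bulk ferment begins (May 2, 2004), the loaves go into the oven (Aug 11, 2004); the later is Aug 11, 2004.
The loaves are ready to slice: Aug 11, 2004 + 18 days = Aug 29, 2004.

August 29, 2004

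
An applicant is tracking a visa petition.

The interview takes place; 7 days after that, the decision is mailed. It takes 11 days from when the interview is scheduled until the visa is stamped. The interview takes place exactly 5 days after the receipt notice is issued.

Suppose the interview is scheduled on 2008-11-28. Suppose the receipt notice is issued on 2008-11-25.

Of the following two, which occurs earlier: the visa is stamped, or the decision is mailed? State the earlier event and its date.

The interview is scheduled: Nov 28, 2008.
The visa is stamped: Nov 28, 2008 + 11 days = Dec 9, 2008.
The receipt notice is issued: Nov 25, 2008.
The interview takes place: Nov 25, 2008 + 5 days = Nov 30, 2008.
The decision is mailed: Nov 30, 2008 + 7 days = Dec 7, 2008.
Comparing: the visa is stamped on Dec 9, 2008 vs the decision is mailed on Dec 7, 2008. Earlier: the decision is mailed.

The decision is mailed — 2008-12-07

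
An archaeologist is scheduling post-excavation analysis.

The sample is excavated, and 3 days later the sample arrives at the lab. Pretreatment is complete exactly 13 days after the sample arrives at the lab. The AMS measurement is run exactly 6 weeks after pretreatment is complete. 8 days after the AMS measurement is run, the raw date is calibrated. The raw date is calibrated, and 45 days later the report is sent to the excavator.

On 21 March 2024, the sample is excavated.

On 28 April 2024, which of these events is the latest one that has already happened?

Pretreatment is complete

The sample is excavated: Mar 21, 2024.
The sample arrives at the lab: Mar 21, 2024 + 3 days = Mar 24, 2024.
Pretreatment is complete: Mar 24, 2024 + 13 days = Apr 6, 2024.
The AMS measurement is run: Apr 6, 2024 + 6 weeks = May 18, 2024.
The raw date is calibrated: May 18, 2024 + 8 days = May 26, 2024.
The report is sent to the excavator: May 26, 2024 + 45 days = Jul 10, 2024.
Apr 28, 2024 falls between when pretreatment is complete (Apr 6, 2024) and when the AMS measurement is run (May 18, 2024).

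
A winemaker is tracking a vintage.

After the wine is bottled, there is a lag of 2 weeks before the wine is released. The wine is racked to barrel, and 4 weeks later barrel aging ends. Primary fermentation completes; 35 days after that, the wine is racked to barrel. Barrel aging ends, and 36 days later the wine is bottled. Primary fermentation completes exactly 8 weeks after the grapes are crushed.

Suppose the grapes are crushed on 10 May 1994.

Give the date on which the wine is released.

The grapes are crushed: May 10, 1994.
Primary fermentation completes: May 10, 1994 + 8 weeks = Jul 5, 1994.
The wine is racked to barrel: Jul 5, 1994 + 35 days = Aug 9, 1994.
Barrel aging ends: Aug 9, 1994 + 4 weeks = Sep 6, 1994.
The wine is bottled: Sep 6, 1994 + 36 days = Oct 12, 1994.
The wine is released: Oct 12, 1994 + 2 weeks = Oct 26, 1994.

26 October 1994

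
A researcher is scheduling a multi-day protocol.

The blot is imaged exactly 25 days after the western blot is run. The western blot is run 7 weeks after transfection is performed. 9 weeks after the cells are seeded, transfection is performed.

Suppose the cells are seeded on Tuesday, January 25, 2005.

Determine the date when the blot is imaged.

Saturday, June 11, 2005

The cells are seeded: Jan 25, 2005.
Transfection is performed: Jan 25, 2005 + 9 weeks = Mar 29, 2005.
The western blot is run: Mar 29, 2005 + 7 weeks = May 17, 2005.
The blot is imaged: May 17, 2005 + 25 days = Jun 11, 2005.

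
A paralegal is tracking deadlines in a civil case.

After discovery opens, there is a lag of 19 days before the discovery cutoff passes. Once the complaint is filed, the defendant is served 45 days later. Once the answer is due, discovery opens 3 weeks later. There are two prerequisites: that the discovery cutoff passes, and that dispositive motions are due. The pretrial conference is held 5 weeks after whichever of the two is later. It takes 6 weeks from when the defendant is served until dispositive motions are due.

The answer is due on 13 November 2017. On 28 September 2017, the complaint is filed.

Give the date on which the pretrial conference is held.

The answer is due: Nov 13, 2017.
Discovery opens: Nov 13, 2017 + 3 weeks = Dec 4, 2017.
The discovery cutoff passes: Dec 4, 2017 + 19 days = Dec 23, 2017.
The complaint is filed: Sep 28, 2017.
The defendant is served: Sep 28, 2017 + 45 days = Nov 12, 2017.
Dispositive motions are due: Nov 12, 2017 + 6 weeks = Dec 24, 2017.
Both prerequisites met — the discovery cutoff passes (Dec 23, 2017), dispositive motions are due (Dec 24, 2017); the later is Dec 24, 2017.
The pretrial conference is held: Dec 24, 2017 + 5 weeks = Jan 28, 2018.

28 January 2018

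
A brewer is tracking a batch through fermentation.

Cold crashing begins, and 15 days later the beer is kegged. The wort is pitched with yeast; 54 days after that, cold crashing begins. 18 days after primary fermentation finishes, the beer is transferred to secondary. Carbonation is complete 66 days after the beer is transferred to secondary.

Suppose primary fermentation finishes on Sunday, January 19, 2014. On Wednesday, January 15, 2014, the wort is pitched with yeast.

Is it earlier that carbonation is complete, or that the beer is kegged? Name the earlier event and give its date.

Primary fermentation finishes: Jan 19, 2014.
The beer is transferred to secondary: Jan 19, 2014 + 18 days = Feb 6, 2014.
Carbonation is complete: Feb 6, 2014 + 66 days = Apr 13, 2014.
The wort is pitched with yeast: Jan 15, 2014.
Cold crashing begins: Jan 15, 2014 + 54 days = Mar 10, 2014.
The beer is kegged: Mar 10, 2014 + 15 days = Mar 25, 2014.
Comparing: carbonation is complete on Apr 13, 2014 vs the beer is kegged on Mar 25, 2014. Earlier: the beer is kegged.

The beer is kegged — Tuesday, March 25, 2014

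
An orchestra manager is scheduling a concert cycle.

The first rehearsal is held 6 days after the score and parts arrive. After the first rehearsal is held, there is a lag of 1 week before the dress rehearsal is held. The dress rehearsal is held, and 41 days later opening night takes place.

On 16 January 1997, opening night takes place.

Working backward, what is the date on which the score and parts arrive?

Opening night takes place: Jan 16, 1997.
The dress rehearsal is held: Jan 16, 1997 − 41 days = Dec 6, 1996.
The first rehearsal is held: Dec 6, 1996 − 1 week = Nov 29, 1996.
The score and parts arrive: Nov 29, 1996 − 6 days = Nov 23, 1996.

23 November 1996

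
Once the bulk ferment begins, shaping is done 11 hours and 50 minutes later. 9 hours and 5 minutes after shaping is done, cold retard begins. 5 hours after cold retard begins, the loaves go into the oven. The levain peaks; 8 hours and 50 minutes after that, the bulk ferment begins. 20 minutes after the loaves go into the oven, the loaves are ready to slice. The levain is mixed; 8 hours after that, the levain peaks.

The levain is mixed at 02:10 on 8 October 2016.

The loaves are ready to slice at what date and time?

21:15 on 9 October 2016

The levain is mixed: 02:10 Oct 8, 2016.
The levain peaks: 02:10 Oct 8, 2016 + 8h = 10:10 Oct 8, 2016.
The bulk ferment begins: 10:10 Oct 8, 2016 + 8h50m = 19:00 Oct 8, 2016.
Shaping is done: 19:00 Oct 8, 2016 + 11h50m = 06:50 Oct 9, 2016.
Cold retard begins: 06:50 Oct 9, 2016 + 9h05m = 15:55 Oct 9, 2016.
The loaves go into the oven: 15:55 Oct 9, 2016 + 5h = 20:55 Oct 9, 2016.
The loaves are ready to slice: 20:55 Oct 9, 2016 + 20m = 21:15 Oct 9, 2016.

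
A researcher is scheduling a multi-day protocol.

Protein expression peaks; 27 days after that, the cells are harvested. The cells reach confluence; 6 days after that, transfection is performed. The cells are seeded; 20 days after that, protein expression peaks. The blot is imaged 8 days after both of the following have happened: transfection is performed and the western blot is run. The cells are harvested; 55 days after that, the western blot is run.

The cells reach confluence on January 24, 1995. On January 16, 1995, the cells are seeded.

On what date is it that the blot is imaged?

The cells reach confluence: Jan 24, 1995.
Transfection is performed: Jan 24, 1995 + 6 days = Jan 30, 1995.
The cells are seeded: Jan 16, 1995.
Protein expression peaks: Jan 16, 1995 + 20 days = Feb 5, 1995.
The cells are harvested: Feb 5, 1995 + 27 days = Mar 4, 1995.
The western blot is run: Mar 4, 1995 + 55 days = Apr 28, 1995.
Both prerequisites met — transfection is performed (Jan 30, 1995), the western blot is run (Apr 28, 1995); the later is Apr 28, 1995.
The blot is imaged: Apr 28, 1995 + 8 days = May 6, 1995.

May 6, 1995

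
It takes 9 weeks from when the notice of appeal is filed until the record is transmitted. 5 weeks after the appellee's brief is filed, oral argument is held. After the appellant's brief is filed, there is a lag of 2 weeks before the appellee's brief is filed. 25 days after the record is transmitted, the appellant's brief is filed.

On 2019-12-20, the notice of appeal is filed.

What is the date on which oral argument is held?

2020-05-05

The notice of appeal is filed: Dec 20, 2019.
The record is transmitted: Dec 20, 2019 + 9 weeks = Feb 21, 2020.
The appellant's brief is filed: Feb 21, 2020 + 25 days = Mar 17, 2020.
The appellee's brief is filed: Mar 17, 2020 + 2 weeks = Mar 31, 2020.
Oral argument is held: Mar 31, 2020 + 5 weeks = May 5, 2020.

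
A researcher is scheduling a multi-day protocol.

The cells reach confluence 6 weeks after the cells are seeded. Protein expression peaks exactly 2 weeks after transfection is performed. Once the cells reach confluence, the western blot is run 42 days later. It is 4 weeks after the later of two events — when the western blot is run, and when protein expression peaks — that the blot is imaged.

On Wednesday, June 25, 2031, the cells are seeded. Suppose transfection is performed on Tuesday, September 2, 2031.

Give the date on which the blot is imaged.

Wednesday, October 15, 2031

The cells are seeded: Jun 25, 2031.
The cells reach confluence: Jun 25, 2031 + 6 weeks = Aug 6, 2031.
The western blot is run: Aug 6, 2031 + 42 days = Sep 17, 2031.
Transfection is performed: Sep 2, 2031.
Protein expression peaks: Sep 2, 2031 + 2 weeks = Sep 16, 2031.
Both prerequisites met — the western blot is run (Sep 17, 2031), protein expression peaks (Sep 16, 2031); the later is Sep 17, 2031.
The blot is imaged: Sep 17, 2031 + 4 weeks = Oct 15, 2031.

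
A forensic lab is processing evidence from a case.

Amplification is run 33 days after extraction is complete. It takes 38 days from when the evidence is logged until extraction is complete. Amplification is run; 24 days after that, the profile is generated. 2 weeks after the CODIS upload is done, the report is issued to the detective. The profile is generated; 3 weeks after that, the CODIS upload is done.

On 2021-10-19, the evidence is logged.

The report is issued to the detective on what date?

The evidence is logged: Oct 19, 2021.
Extraction is complete: Oct 19, 2021 + 38 days = Nov 26, 2021.
Amplification is run: Nov 26, 2021 + 33 days = Dec 29, 2021.
The profile is generated: Dec 29, 2021 + 24 days = Jan 22, 2022.
The CODIS upload is done: Jan 22, 2022 + 3 weeks = Feb 12, 2022.
The report is issued to the detective: Feb 12, 2022 + 2 weeks = Feb 26, 2022.

2022-02-26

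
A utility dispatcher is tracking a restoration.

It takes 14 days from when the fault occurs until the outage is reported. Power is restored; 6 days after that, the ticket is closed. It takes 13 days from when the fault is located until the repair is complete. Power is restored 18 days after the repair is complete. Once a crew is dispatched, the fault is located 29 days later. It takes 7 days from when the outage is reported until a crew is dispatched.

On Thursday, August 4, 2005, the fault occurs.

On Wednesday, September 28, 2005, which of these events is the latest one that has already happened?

The fault is located

The fault occurs: Aug 4, 2005.
The outage is reported: Aug 4, 2005 + 14 days = Aug 18, 2005.
A crew is dispatched: Aug 18, 2005 + 7 days = Aug 25, 2005.
The fault is located: Aug 25, 2005 + 29 days = Sep 23, 2005.
The repair is complete: Sep 23, 2005 + 13 days = Oct 6, 2005.
Power is restored: Oct 6, 2005 + 18 days = Oct 24, 2005.
The ticket is closed: Oct 24, 2005 + 6 days = Oct 30, 2005.
Sep 28, 2005 falls between when the fault is located (Sep 23, 2005) and when the repair is complete (Oct 6, 2005).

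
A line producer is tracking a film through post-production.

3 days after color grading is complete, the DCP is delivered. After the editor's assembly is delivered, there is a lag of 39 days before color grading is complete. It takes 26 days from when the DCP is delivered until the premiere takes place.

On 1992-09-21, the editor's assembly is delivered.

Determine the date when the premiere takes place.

The editor's assembly is delivered: Sep 21, 1992.
Color grading is complete: Sep 21, 1992 + 39 days = Oct 30, 1992.
The DCP is delivered: Oct 30, 1992 + 3 days = Nov 2, 1992.
The premiere takes place: Nov 2, 1992 + 26 days = Nov 28, 1992.

1992-11-28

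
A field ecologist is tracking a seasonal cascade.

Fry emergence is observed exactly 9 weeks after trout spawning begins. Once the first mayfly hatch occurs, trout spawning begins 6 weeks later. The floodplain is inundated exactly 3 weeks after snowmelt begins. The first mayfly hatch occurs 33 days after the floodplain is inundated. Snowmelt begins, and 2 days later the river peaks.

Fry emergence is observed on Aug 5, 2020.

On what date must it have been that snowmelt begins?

Feb 28, 2020

Fry emergence is observed: Aug 5, 2020.
Trout spawning begins: Aug 5, 2020 − 9 weeks = Jun 3, 2020.
The first mayfly hatch occurs: Jun 3, 2020 − 6 weeks = Apr 22, 2020.
The floodplain is inundated: Apr 22, 2020 − 33 days = Mar 20, 2020.
Snowmelt begins: Mar 20, 2020 − 3 weeks = Feb 28, 2020.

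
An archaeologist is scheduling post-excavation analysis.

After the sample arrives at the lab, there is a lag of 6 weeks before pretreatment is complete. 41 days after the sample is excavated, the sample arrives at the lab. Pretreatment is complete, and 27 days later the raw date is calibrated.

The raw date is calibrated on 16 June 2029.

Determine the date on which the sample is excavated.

26 February 2029

The raw date is calibrated: Jun 16, 2029.
Pretreatment is complete: Jun 16, 2029 − 27 days = May 20, 2029.
The sample arrives at the lab: May 20, 2029 − 6 weeks = Apr 8, 2029.
The sample is excavated: Apr 8, 2029 − 41 days = Feb 26, 2029.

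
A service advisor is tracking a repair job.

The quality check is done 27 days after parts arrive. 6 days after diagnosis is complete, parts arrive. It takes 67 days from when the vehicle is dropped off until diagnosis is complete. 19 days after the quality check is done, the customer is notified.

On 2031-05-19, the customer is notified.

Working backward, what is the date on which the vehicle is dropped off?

2031-01-20

The customer is notified: May 19, 2031.
The quality check is done: May 19, 2031 − 19 days = Apr 30, 2031.
Parts arrive: Apr 30, 2031 − 27 days = Apr 3, 2031.
Diagnosis is complete: Apr 3, 2031 − 6 days = Mar 28, 2031.
The vehicle is dropped off: Mar 28, 2031 − 67 days = Jan 20, 2031.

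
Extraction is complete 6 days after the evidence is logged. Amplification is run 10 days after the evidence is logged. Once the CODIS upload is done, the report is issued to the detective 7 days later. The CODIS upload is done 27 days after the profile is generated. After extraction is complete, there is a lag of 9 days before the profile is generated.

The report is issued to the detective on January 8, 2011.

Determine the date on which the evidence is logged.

November 20, 2010

The report is issued to the detective: Jan 8, 2011.
The CODIS upload is done: Jan 8, 2011 − 7 days = Jan 1, 2011.
The profile is generated: Jan 1, 2011 − 27 days = Dec 5, 2010.
Extraction is complete: Dec 5, 2010 − 9 days = Nov 26, 2010.
The evidence is logged: Nov 26, 2010 − 6 days = Nov 20, 2010.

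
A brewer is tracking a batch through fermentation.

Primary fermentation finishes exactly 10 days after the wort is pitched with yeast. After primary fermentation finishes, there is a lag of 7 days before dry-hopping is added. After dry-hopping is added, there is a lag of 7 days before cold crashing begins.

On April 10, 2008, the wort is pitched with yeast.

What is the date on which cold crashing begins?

May 4, 2008

The wort is pitched with yeast: Apr 10, 2008.
Primary fermentation finishes: Apr 10, 2008 + 10 days = Apr 20, 2008.
Dry-hopping is added: Apr 20, 2008 + 7 days = Apr 27, 2008.
Cold crashing begins: Apr 27, 2008 + 7 days = May 4, 2008.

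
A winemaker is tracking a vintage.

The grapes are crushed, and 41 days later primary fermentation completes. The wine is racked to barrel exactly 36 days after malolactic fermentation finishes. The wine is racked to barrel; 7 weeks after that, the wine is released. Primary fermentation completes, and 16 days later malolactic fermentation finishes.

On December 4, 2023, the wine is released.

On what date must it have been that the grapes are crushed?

The wine is released: Dec 4, 2023.
The wine is racked to barrel: Dec 4, 2023 − 7 weeks = Oct 16, 2023.
Malolactic fermentation finishes: Oct 16, 2023 − 36 days = Sep 10, 2023.
Primary fermentation completes: Sep 10, 2023 − 16 days = Aug 25, 2023.
The grapes are crushed: Aug 25, 2023 − 41 days = Jul 15, 2023.

July 15, 2023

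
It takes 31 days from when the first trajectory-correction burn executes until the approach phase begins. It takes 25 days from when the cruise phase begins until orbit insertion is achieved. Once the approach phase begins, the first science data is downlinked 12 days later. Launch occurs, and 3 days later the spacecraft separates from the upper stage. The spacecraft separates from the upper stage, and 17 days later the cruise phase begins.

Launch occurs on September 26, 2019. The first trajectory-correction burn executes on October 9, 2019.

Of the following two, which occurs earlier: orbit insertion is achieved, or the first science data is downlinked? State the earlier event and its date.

Orbit insertion is achieved — November 10, 2019

Launch occurs: Sep 26, 2019.
The spacecraft separates from the upper stage: Sep 26, 2019 + 3 days = Sep 29, 2019.
The cruise phase begins: Sep 29, 2019 + 17 days = Oct 16, 2019.
Orbit insertion is achieved: Oct 16, 2019 + 25 days = Nov 10, 2019.
The first trajectory-correction burn executes: Oct 9, 2019.
The approach phase begins: Oct 9, 2019 + 31 days = Nov 9, 2019.
The first science data is downlinked: Nov 9, 2019 + 12 days = Nov 21, 2019.
Comparing: orbit insertion is achieved on Nov 10, 2019 vs the first science data is downlinked on Nov 21, 2019. Earlier: orbit insertion is achieved.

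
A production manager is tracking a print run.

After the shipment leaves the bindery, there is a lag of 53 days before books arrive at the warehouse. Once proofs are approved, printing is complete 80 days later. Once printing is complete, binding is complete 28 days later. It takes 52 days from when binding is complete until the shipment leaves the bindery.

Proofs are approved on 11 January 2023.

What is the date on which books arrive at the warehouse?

12 August 2023

Proofs are approved: Jan 11, 2023.
Printing is complete: Jan 11, 2023 + 80 days = Apr 1, 2023.
Binding is complete: Apr 1, 2023 + 28 days = Apr 29, 2023.
The shipment leaves the bindery: Apr 29, 2023 + 52 days = Jun 20, 2023.
Books arrive at the warehouse: Jun 20, 2023 + 53 days = Aug 12, 2023.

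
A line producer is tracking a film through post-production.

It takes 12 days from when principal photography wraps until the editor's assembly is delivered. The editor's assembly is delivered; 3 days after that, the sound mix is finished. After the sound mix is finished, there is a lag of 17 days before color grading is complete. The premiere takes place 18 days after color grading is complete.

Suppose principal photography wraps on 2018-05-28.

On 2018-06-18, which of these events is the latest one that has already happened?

The sound mix is finished

Principal photography wraps: May 28, 2018.
The editor's assembly is delivered: May 28, 2018 + 12 days = Jun 9, 2018.
The sound mix is finished: Jun 9, 2018 + 3 days = Jun 12, 2018.
Color grading is complete: Jun 12, 2018 + 17 days = Jun 29, 2018.
The premiere takes place: Jun 29, 2018 + 18 days = Jul 17, 2018.
Jun 18, 2018 falls between when the sound mix is finished (Jun 12, 2018) and when color grading is complete (Jun 29, 2018).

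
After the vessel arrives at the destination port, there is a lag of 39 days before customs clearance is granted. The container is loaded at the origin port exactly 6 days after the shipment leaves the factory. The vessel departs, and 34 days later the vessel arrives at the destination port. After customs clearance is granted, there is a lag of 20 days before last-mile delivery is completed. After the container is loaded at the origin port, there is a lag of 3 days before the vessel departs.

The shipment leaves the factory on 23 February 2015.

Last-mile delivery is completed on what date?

5 June 2015

The shipment leaves the factory: Feb 23, 2015.
The container is loaded at the origin port: Feb 23, 2015 + 6 days = Mar 1, 2015.
The vessel departs: Mar 1, 2015 + 3 days = Mar 4, 2015.
The vessel arrives at the destination port: Mar 4, 2015 + 34 days = Apr 7, 2015.
Customs clearance is granted: Apr 7, 2015 + 39 days = May 16, 2015.
Last-mile delivery is completed: May 16, 2015 + 20 days = Jun 5, 2015.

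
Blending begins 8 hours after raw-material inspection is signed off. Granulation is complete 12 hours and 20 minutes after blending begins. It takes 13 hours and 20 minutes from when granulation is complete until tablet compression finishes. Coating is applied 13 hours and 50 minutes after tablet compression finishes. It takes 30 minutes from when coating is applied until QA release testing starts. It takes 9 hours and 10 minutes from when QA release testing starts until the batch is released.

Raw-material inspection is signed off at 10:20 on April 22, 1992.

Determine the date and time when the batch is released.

19:30 on April 24, 1992

Raw-material inspection is signed off: 10:20 Apr 22, 1992.
Blending begins: 10:20 Apr 22, 1992 + 8h = 18:20 Apr 22, 1992.
Granulation is complete: 18:20 Apr 22, 1992 + 12h20m = 06:40 Apr 23, 1992.
Tablet compression finishes: 06:40 Apr 23, 1992 + 13h20m = 20:00 Apr 23, 1992.
Coating is applied: 20:00 Apr 23, 1992 + 13h50m = 09:50 Apr 24, 1992.
QA release testing starts: 09:50 Apr 24, 1992 + 30m = 10:20 Apr 24, 1992.
The batch is released: 10:20 Apr 24, 1992 + 9h10m = 19:30 Apr 24, 1992.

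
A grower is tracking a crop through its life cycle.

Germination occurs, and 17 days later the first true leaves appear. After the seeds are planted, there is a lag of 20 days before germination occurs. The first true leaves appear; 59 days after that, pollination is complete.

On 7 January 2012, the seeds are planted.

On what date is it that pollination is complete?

12 April 2012

The seeds are planted: Jan 7, 2012.
Germination occurs: Jan 7, 2012 + 20 days = Jan 27, 2012.
The first true leaves appear: Jan 27, 2012 + 17 days = Feb 13, 2012.
Pollination is complete: Feb 13, 2012 + 59 days = Apr 12, 2012.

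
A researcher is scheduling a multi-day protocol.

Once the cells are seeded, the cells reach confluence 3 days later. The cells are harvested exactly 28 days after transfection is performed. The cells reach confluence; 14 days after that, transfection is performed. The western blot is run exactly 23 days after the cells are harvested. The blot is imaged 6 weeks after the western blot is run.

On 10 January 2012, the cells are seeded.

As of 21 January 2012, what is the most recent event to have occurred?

The cells are seeded: Jan 10, 2012.
The cells reach confluence: Jan 10, 2012 + 3 days = Jan 13, 2012.
Transfection is performed: Jan 13, 2012 + 14 days = Jan 27, 2012.
The cells are harvested: Jan 27, 2012 + 28 days = Feb 24, 2012.
The western blot is run: Feb 24, 2012 + 23 days = Mar 18, 2012.
The blot is imaged: Mar 18, 2012 + 6 weeks = Apr 29, 2012.
Jan 21, 2012 falls between when the cells reach confluence (Jan 13, 2012) and when transfection is performed (Jan 27, 2012).

The cells reach confluence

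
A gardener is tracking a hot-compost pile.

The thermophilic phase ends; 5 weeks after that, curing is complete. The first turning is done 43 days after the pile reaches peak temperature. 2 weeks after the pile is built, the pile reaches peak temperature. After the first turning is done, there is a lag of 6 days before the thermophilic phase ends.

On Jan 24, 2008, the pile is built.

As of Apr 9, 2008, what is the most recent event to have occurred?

The pile is built: Jan 24, 2008.
The pile reaches peak temperature: Jan 24, 2008 + 2 weeks = Feb 7, 2008.
The first turning is done: Feb 7, 2008 + 43 days = Mar 21, 2008.
The thermophilic phase ends: Mar 21, 2008 + 6 days = Mar 27, 2008.
Curing is complete: Mar 27, 2008 + 5 weeks = May 1, 2008.
Apr 9, 2008 falls between when the thermophilic phase ends (Mar 27, 2008) and when curing is complete (May 1, 2008).

The thermophilic phase ends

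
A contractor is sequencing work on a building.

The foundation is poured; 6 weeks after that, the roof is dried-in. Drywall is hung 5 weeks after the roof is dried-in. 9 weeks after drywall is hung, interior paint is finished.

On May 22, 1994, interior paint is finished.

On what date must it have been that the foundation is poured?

Jan 2, 1994

Interior paint is finished: May 22, 1994.
Drywall is hung: May 22, 1994 − 9 weeks = Mar 20, 1994.
The roof is dried-in: Mar 20, 1994 − 5 weeks = Feb 13, 1994.
The foundation is poured: Feb 13, 1994 − 6 weeks = Jan 2, 1994.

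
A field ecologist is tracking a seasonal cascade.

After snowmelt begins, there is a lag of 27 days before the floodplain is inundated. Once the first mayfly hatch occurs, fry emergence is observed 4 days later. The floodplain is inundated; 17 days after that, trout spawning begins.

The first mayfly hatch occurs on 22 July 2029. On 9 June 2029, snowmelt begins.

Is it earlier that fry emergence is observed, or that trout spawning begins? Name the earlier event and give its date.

Trout spawning begins — 23 July 2029

The first mayfly hatch occurs: Jul 22, 2029.
Fry emergence is observed: Jul 22, 2029 + 4 days = Jul 26, 2029.
Snowmelt begins: Jun 9, 2029.
The floodplain is inundated: Jun 9, 2029 + 27 days = Jul 6, 2029.
Trout spawning begins: Jul 6, 2029 + 17 days = Jul 23, 2029.
Comparing: fry emergence is observed on Jul 26, 2029 vs trout spawning begins on Jul 23, 2029. Earlier: trout spawning begins.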